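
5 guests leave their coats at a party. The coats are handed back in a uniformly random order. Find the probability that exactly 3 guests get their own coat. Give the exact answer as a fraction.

1/12

Choose which 3 of the 5 are fixed: C(5,3) = 10 ways.
The remaining 2 must have no fixed point: D(2) = 1.
P = 10·1/120 = 1/12.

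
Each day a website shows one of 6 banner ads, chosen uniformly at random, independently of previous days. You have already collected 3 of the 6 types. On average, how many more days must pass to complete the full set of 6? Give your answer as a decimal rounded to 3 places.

Starting from 3 distinct types, each trial gives a new one with probability (6−i)/6 when i types are held, so the wait for the next new type is 6/(6−i).
E = 6/3 + 6/2 + 6/1 = 11 ≈ 11.000.

11.000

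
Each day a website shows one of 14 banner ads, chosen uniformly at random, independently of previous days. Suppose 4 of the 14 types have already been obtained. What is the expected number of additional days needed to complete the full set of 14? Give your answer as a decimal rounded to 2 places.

Starting from 4 distinct types, each trial gives a new one with probability (14−i)/14 when i types are held, so the wait for the next new type is 14/(14−i).
E = 14/10 + 14/9 + 14/8 + 14/7 + 14/6 + 14/5 + 14/4 + 14/3 + 14/2 + 14/1 = 7381/180 ≈ 41.01.

41.01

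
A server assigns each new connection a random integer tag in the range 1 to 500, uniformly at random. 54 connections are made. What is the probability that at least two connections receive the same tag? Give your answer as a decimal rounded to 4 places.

0.9487

It's easier to compute the probability that all 54 are distinct.
P(all distinct) = 500/500 · 499/500 · ··· · 447/500 ≈ 0.0513.
So the probability of at least one match is 1 − 0.0513 = 0.9487.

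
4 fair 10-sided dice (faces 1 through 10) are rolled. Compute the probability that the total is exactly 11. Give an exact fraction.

There are 10^4 = 10000 equally likely outcomes.
The number of ordered 4-tuples from {1,…,10} summing to 11 is 120.
P(sum = 11) = 120/10000 = 3/250.

3/250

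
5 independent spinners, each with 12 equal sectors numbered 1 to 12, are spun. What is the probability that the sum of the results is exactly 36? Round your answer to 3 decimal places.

0.046

There are 12^5 = 248832 equally likely outcomes.
The number of ordered 5-tuples from {1,…,12} summing to 36 is 11385.
P(sum = 36) = 11385/248832 = 1265/27648 ≈ 0.046.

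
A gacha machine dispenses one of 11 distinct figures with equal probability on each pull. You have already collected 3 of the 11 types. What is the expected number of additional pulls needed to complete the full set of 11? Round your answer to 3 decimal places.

29.896

Starting from 3 distinct types, each trial gives a new one with probability (11−i)/11 when i types are held, so the wait for the next new type is 11/(11−i).
E = 11/8 + 11/7 + 11/6 + 11/5 + 11/4 + 11/3 + 11/2 + 11/1 = 8371/280 ≈ 29.896.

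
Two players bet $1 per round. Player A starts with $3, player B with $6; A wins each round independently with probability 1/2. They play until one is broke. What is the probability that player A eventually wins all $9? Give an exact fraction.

1/3

With a fair step, P(i) = ½P(i−1) + ½P(i+1) with P(0)=0, P(9)=1 has the linear solution P(i) = i/9.
P(3) = 3/9 = 1/3.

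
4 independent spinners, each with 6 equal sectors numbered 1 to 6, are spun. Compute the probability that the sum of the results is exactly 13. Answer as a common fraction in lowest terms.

There are 6^4 = 1296 equally likely outcomes.
The number of ordered 4-tuples from {1,…,6} summing to 13 is 140.
P(sum = 13) = 140/1296 = 35/324.

35/324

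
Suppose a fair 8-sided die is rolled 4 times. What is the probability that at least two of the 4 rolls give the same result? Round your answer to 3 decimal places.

P(all 4 different) = 8/8 · 7/8 · ··· · 5/8 ≈ 0.410.
P(at least two equal) = 1 − 0.410 = 0.590.

0.590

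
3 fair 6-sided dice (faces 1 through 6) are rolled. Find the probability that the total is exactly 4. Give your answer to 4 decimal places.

0.0139

There are 6^3 = 216 equally likely outcomes.
The number of ordered 3-tuples from {1,…,6} summing to 4 is 3.
P(sum = 4) = 3/216 = 1/72 ≈ 0.0139.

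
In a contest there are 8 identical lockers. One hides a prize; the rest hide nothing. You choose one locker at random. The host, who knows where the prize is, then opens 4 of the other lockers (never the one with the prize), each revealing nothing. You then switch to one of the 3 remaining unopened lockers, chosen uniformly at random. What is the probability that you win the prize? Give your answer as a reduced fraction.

Your original locker holds the prize with probability 1/8, so the other 7 collectively hold it with probability 7/8.
The host can always find 4 empty lockers to open, so the reveals don't change that 7/8; it is now spread over the 3 remaining unopened lockers.
P(win by switching) = (7/8) · (1/3) = 7/24.

7/24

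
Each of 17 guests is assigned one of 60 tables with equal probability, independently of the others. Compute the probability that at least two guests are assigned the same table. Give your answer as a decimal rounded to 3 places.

It's easier to compute the probability that all 17 are distinct.
P(all distinct) = 60/60 · 59/60 · ··· · 44/60 ≈ 0.081.
So the probability of at least one match is 1 − 0.081 = 0.919.

0.919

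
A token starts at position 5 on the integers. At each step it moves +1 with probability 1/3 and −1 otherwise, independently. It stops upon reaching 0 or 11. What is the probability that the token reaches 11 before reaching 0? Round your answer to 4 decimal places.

Let r = q/p = (2/3)/(1/3) = 2. The recurrence P(i) = p·P(i+1) + q·P(i−1) with P(0)=0, P(11)=1 gives P(i) = (1 − r^i)/(1 − r^11).
P(5) = (1 − (2)^5) / (1 − (2)^11) = 31/2047 ≈ 0.0151.

0.0151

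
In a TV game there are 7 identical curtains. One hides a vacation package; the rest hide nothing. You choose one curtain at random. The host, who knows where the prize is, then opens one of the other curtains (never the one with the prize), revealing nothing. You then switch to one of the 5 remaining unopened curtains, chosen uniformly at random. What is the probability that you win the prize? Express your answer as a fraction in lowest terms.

6/35

Your original curtain holds the prize with probability 1/7, so the other 6 collectively hold it with probability 6/7.
The host can always find an empty curtain to open, so this doesn't change that 6/7; it is now spread over the 5 remaining unopened curtains.
P(win by switching) = (6/7) · (1/5) = 6/35.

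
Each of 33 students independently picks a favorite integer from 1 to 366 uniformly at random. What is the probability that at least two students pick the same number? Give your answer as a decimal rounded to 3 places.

It's easier to compute the probability that all 33 are distinct.
P(all distinct) = 366/366 · 365/366 · ··· · 334/366 ≈ 0.226.
So the probability of at least one match is 1 − 0.226 = 0.774.

0.774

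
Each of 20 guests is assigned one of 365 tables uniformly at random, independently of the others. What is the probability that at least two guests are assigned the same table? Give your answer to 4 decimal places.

0.4114

It's easier to compute the probability that all 20 are distinct.
P(all distinct) = 365/365 · 364/365 · ··· · 346/365 ≈ 0.5886.
So the probability of at least one match is 1 − 0.5886 = 0.4114.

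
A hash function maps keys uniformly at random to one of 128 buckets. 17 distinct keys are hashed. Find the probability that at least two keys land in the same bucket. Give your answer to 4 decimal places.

0.6709

It's easier to compute the probability that all 17 are distinct.
P(all distinct) = 128/128 · 127/128 · ··· · 112/128 ≈ 0.3291.
So the probability of at least one match is 1 − 0.3291 = 0.6709.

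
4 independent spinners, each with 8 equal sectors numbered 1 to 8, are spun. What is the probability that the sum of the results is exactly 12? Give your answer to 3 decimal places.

There are 8^4 = 4096 equally likely outcomes.
The number of ordered 4-tuples from {1,…,8} summing to 12 is 161.
P(sum = 12) = 161/4096 ≈ 0.039.

0.039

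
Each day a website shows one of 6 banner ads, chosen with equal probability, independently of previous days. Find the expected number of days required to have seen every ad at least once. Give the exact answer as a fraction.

147/10

After i distinct types are collected, each trial gives a new one with probability (6−i)/6, so the expected wait for the next new type is 6/(6−i).
E = 6/6 + 6/5 + 6/4 + 6/3 + 6/2 + 6/1 = 147/10.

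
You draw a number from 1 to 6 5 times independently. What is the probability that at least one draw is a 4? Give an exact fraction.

P(no draw is a 4) = (5/6)^5 = 3125/7776.
P(at least one) = 1 − 3125/7776 = 4651/7776.

4651/7776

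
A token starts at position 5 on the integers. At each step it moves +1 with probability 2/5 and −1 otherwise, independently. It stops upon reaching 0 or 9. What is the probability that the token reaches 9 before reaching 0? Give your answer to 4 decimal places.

Let r = q/p = (3/5)/(2/5) = 3/2. The recurrence P(i) = p·P(i+1) + q·P(i−1) with P(0)=0, P(9)=1 gives P(i) = (1 − r^i)/(1 − r^9).
P(5) = (1 − (3/2)^5) / (1 − (3/2)^9) = 3376/19171 ≈ 0.1761.

0.1761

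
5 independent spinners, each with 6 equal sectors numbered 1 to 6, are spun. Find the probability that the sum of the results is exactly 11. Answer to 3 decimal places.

0.026

There are 6^5 = 7776 equally likely outcomes.
The number of ordered 5-tuples from {1,…,6} summing to 11 is 205.
P(sum = 11) = 205/7776 ≈ 0.026.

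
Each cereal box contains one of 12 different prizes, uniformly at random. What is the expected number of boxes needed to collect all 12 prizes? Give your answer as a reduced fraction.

After i distinct types are collected, each trial gives a new one with probability (12−i)/12, so the expected wait for the next new type is 12/(12−i).
E = 12/12 + 12/11 + 12/10 + 12/9 + 12/8 + 12/7 + 12/6 + 12/5 + 12/4 + 12/3 + 12/2 + 12/1 = 86021/2310.

86021/2310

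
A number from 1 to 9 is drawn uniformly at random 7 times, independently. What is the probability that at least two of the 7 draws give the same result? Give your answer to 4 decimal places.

P(all 7 different) = 9/9 · 8/9 · ··· · 3/9 ≈ 0.0379.
P(at least two equal) = 1 − 0.0379 = 0.9621.

0.9621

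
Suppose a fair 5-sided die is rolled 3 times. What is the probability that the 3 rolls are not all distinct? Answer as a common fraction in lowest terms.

P(all 3 different) = 5/5 · 4/5 · ··· · 3/5 = 12/25.
P(at least two equal) = 1 − 12/25 = 13/25.

13/25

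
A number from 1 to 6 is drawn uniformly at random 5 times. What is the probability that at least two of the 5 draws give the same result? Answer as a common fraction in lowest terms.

49/54

P(all 5 different) = 6/6 · 5/6 · ··· · 2/6 = 5/54.
P(at least two equal) = 1 − 5/54 = 49/54.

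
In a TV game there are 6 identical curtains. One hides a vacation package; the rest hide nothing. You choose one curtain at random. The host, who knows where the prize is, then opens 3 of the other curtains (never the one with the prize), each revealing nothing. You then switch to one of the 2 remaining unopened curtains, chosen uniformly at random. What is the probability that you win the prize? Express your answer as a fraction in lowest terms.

5/12

Your original curtain holds the prize with probability 1/6, so the other 5 collectively hold it with probability 5/6.
The host can always find 3 empty curtains to open, so the reveals don't change that 5/6; it is now spread over the 2 remaining unopened curtains.
P(win by switching) = (5/6) · (1/2) = 5/12.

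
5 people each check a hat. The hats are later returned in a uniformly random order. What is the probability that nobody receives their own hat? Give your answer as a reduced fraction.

This is the derangement probability: permutations of 5 with no fixed point.
D(5) = 5! · (1 − 1/1! + 1/2! − ··· + (−1)^5/5!) = 44.
P = 44/120 = 11/30.

11/30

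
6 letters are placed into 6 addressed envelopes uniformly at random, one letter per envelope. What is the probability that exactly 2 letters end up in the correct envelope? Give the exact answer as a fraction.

Choose which 2 of the 6 are fixed: C(6,2) = 15 ways.
The remaining 4 must have no fixed point: D(4) = 9.
P = 15·9/720 = 3/16.

3/16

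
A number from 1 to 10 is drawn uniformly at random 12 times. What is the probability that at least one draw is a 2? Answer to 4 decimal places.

P(no draw is a 2) = (9/10)^12 ≈ 0.2824.
P(at least one) = 1 − 0.2824 = 0.7176.

0.7176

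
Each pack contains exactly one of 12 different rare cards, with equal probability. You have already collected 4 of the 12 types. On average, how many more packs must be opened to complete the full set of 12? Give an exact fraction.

2283/70

Starting from 4 distinct types, each trial gives a new one with probability (12−i)/12 when i types are held, so the wait for the next new type is 12/(12−i).
E = 12/8 + 12/7 + 12/6 + 12/5 + 12/4 + 12/3 + 12/2 + 12/1 = 2283/70.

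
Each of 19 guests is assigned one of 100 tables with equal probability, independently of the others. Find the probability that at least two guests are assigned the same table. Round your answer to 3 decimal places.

It's easier to compute the probability that all 19 are distinct.
P(all distinct) = 100/100 · 99/100 · ··· · 82/100 ≈ 0.161.
So the probability of at least one match is 1 − 0.161 = 0.839.

0.839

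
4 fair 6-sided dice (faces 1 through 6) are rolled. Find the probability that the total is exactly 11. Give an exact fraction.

13/162

There are 6^4 = 1296 equally likely outcomes.
The number of ordered 4-tuples from {1,…,6} summing to 11 is 104.
P(sum = 11) = 104/1296 = 13/162.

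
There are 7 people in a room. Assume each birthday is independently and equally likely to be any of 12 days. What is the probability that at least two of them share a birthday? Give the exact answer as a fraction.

It's easier to compute the probability that all 7 are distinct.
P(all distinct) = 12/12 · 11/12 · ··· · 6/12 = 385/3456.
So the probability of at least one match is 1 − 385/3456 = 3071/3456.

3071/3456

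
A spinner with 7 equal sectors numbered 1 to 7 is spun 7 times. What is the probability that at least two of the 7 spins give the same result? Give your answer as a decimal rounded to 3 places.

0.994

P(all 7 different) = 7/7 · 6/7 · ··· · 1/7 ≈ 0.006.
P(at least two equal) = 1 − 0.006 = 0.994.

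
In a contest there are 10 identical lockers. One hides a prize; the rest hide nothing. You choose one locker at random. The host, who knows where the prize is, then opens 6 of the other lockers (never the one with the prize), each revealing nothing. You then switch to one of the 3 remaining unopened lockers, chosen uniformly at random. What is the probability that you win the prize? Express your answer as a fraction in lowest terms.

3/10

Your original locker holds the prize with probability 1/10, so the other 9 collectively hold it with probability 9/10.
The host can always find 6 empty lockers to open, so the reveals don't change that 9/10; it is now spread over the 3 remaining unopened lockers.
P(win by switching) = (9/10) · (1/3) = 3/10.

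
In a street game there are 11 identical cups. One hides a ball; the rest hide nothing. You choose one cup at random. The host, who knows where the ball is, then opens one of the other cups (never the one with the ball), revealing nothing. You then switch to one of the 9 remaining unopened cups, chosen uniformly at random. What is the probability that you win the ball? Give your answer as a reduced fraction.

10/99

Your original cup holds the ball with probability 1/11, so the other 10 collectively hold it with probability 10/11.
The host can always find an empty cup to open, so this doesn't change that 10/11; it is now spread over the 9 remaining unopened cups.
P(win by switching) = (10/11) · (1/9) = 10/99.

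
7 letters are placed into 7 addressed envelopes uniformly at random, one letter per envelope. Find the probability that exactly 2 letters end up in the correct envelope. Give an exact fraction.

11/60

Choose which 2 of the 7 are fixed: C(7,2) = 21 ways.
The remaining 5 must have no fixed point: D(5) = 44.
P = 21·44/5040 = 11/60.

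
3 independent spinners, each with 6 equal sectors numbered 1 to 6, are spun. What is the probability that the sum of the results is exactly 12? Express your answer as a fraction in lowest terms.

There are 6^3 = 216 equally likely outcomes.
The number of ordered 3-tuples from {1,…,6} summing to 12 is 25.
P(sum = 12) = 25/216.

25/216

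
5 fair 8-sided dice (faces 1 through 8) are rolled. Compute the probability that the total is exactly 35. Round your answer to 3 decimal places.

There are 8^5 = 32768 equally likely outcomes.
The number of ordered 5-tuples from {1,…,8} summing to 35 is 126.
P(sum = 35) = 126/32768 = 63/16384 ≈ 0.004.

0.004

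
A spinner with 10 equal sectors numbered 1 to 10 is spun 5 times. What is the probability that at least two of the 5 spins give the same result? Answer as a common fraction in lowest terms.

P(all 5 different) = 10/10 · 9/10 · ··· · 6/10 = 189/625.
P(at least two equal) = 1 − 189/625 = 436/625.

436/625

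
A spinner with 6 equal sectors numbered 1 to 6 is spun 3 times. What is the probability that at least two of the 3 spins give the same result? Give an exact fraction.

4/9

P(all 3 different) = 6/6 · 5/6 · ··· · 4/6 = 5/9.
P(at least two equal) = 1 − 5/9 = 4/9.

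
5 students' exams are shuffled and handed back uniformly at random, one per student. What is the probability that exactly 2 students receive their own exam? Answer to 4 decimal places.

0.1667

Choose which 2 of the 5 are fixed: C(5,2) = 10 ways.
The remaining 3 must have no fixed point: D(3) = 2.
P = 10·2/120 = 1/6 ≈ 0.1667.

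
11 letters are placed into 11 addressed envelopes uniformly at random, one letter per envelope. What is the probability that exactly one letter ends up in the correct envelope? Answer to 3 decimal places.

Choose which one is fixed: C(11,1) = 11 ways.
The remaining 10 must have no fixed point: D(10) = 1334961.
P = 11·1334961/39916800 = 16481/44800 ≈ 0.368.

0.368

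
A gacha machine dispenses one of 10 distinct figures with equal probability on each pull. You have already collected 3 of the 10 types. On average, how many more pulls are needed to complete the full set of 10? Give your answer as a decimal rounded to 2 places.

25.93

Starting from 3 distinct types, each trial gives a new one with probability (10−i)/10 when i types are held, so the wait for the next new type is 10/(10−i).
E = 10/7 + 10/6 + 10/5 + 10/4 + 10/3 + 10/2 + 10/1 = 363/14 ≈ 25.93.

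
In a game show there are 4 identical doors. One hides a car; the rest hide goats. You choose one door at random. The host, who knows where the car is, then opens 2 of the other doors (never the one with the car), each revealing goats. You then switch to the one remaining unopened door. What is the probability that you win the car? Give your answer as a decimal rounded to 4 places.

0.7500

Your original door holds the car with probability 1/4, so the other 3 collectively hold it with probability 3/4.
The host can always find 2 empty doors to open, so the reveals don't change that 3/4; it is now spread over the 1 remaining unopened door.
P(win by switching) = (3/4) · (1/1) = 3/4 ≈ 0.7500.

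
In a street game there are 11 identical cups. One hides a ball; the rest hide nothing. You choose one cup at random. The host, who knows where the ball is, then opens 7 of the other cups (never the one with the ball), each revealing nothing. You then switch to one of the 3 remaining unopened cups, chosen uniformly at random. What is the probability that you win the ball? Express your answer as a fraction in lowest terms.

Your original cup holds the ball with probability 1/11, so the other 10 collectively hold it with probability 10/11.
The host can always find 7 empty cups to open, so the reveals don't change that 10/11; it is now spread over the 3 remaining unopened cups.
P(win by switching) = (10/11) · (1/3) = 10/33.

10/33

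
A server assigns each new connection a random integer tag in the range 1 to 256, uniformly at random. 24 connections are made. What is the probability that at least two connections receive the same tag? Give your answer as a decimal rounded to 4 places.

0.6713

It's easier to compute the probability that all 24 are distinct.
P(all distinct) = 256/256 · 255/256 · ··· · 233/256 ≈ 0.3287.
So the probability of at least one match is 1 − 0.3287 = 0.6713.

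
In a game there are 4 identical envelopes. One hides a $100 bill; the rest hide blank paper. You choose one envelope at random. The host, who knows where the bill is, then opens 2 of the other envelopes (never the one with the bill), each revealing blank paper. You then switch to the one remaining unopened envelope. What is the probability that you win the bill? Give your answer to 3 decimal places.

Your original envelope holds the bill with probability 1/4, so the other 3 collectively hold it with probability 3/4.
The host can always find 2 empty envelopes to open, so the reveals don't change that 3/4; it is now spread over the 1 remaining unopened envelope.
P(win by switching) = (3/4) · (1/1) = 3/4 ≈ 0.750.

0.750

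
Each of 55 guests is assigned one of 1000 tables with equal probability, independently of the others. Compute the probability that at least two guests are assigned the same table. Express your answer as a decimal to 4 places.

It's easier to compute the probability that all 55 are distinct.
P(all distinct) = 1000/1000 · 999/1000 · ··· · 946/1000 ≈ 0.2203.
So the probability of at least one match is 1 − 0.2203 = 0.7797.

0.7797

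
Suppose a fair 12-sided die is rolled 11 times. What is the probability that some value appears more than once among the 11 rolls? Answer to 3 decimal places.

P(all 11 different) = 12/12 · 11/12 · ··· · 2/12 ≈ 0.001.
P(at least two equal) = 1 − 0.001 = 0.999.

0.999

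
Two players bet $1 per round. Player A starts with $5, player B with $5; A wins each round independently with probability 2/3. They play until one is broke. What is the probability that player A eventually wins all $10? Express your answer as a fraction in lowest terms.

32/33

Let r = q/p = (1/3)/(2/3) = 1/2. The recurrence P(i) = p·P(i+1) + q·P(i−1) with P(0)=0, P(10)=1 gives P(i) = (1 − r^i)/(1 − r^10).
P(5) = (1 − (1/2)^5) / (1 − (1/2)^10) = 32/33.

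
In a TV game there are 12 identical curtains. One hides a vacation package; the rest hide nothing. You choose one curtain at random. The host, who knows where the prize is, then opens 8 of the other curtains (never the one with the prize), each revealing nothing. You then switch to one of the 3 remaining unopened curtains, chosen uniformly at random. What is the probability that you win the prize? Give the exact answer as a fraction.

Your original curtain holds the prize with probability 1/12, so the other 11 collectively hold it with probability 11/12.
The host can always find 8 empty curtains to open, so the reveals don't change that 11/12; it is now spread over the 3 remaining unopened curtains.
P(win by switching) = (11/12) · (1/3) = 11/36.

11/36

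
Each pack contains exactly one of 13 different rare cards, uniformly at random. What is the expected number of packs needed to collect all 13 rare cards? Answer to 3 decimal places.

After i distinct types are collected, each trial gives a new one with probability (13−i)/13, so the expected wait for the next new type is 13/(13−i).
E = 13/13 + 13/12 + 13/11 + 13/10 + 13/9 + 13/8 + 13/7 + 13/6 + 13/5 + 13/4 + 13/3 + 13/2 + 13/1 = 1145993/27720 ≈ 41.342.

41.342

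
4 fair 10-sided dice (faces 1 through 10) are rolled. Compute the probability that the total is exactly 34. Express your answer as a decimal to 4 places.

0.0084

There are 10^4 = 10000 equally likely outcomes.
The number of ordered 4-tuples from {1,…,10} summing to 34 is 84.
P(sum = 34) = 84/10000 = 21/2500 ≈ 0.0084.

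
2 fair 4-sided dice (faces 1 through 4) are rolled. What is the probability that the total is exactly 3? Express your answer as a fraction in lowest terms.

There are 4^2 = 16 equally likely outcomes.
The number of ordered 2-tuples from {1,…,4} summing to 3 is 2.
P(sum = 3) = 2/16 = 1/8.

1/8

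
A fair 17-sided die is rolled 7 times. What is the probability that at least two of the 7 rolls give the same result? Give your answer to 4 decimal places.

P(all 7 different) = 17/17 · 16/17 · ··· · 11/17 ≈ 0.2389.
P(at least two equal) = 1 − 0.2389 = 0.7611.

0.7611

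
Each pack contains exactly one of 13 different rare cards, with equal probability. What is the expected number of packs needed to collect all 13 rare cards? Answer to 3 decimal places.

41.342

After i distinct types are collected, each trial gives a new one with probability (13−i)/13, so the expected wait for the next new type is 13/(13−i).
E = 13/13 + 13/12 + 13/11 + 13/10 + 13/9 + 13/8 + 13/7 + 13/6 + 13/5 + 13/4 + 13/3 + 13/2 + 13/1 = 1145993/27720 ≈ 41.342.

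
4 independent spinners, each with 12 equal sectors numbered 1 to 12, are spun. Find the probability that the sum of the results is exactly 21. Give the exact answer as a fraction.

There are 12^4 = 20736 equally likely outcomes.
The number of ordered 4-tuples from {1,…,12} summing to 21 is 916.
P(sum = 21) = 916/20736 = 229/5184.

229/5184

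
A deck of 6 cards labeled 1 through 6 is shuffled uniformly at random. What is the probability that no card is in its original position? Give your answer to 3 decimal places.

This is the derangement probability: permutations of 6 with no fixed point.
D(6) = 6! · (1 − 1/1! + 1/2! − ··· + (−1)^6/6!) = 265.
P = 265/720 = 53/144 ≈ 0.368.

0.368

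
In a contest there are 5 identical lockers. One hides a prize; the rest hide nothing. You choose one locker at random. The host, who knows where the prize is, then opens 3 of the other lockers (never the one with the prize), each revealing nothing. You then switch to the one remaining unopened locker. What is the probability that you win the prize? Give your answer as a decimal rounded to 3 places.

0.800

Your original locker holds the prize with probability 1/5, so the other 4 collectively hold it with probability 4/5.
The host can always find 3 empty lockers to open, so the reveals don't change that 4/5; it is now spread over the 1 remaining unopened locker.
P(win by switching) = (4/5) · (1/1) = 4/5 ≈ 0.800.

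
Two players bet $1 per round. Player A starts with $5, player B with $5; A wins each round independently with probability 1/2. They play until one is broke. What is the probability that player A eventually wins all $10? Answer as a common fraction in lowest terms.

With a fair step, P(i) = ½P(i−1) + ½P(i+1) with P(0)=0, P(10)=1 has the linear solution P(i) = i/10.
P(5) = 5/10 = 1/2.

1/2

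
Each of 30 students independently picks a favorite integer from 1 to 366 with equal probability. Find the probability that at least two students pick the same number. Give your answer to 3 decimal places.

It's easier to compute the probability that all 30 are distinct.
P(all distinct) = 366/366 · 365/366 · ··· · 337/366 ≈ 0.295.
So the probability of at least one match is 1 − 0.295 = 0.705.

0.705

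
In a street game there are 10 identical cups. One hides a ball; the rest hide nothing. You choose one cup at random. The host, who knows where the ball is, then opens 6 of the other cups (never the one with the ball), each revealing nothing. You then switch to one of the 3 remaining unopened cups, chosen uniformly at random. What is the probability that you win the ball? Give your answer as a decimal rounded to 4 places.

0.3000

Your original cup holds the ball with probability 1/10, so the other 9 collectively hold it with probability 9/10.
The host can always find 6 empty cups to open, so the reveals don't change that 9/10; it is now spread over the 3 remaining unopened cups.
P(win by switching) = (9/10) · (1/3) = 3/10 ≈ 0.3000.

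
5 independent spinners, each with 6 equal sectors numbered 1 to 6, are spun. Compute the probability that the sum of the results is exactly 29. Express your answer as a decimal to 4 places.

There are 6^5 = 7776 equally likely outcomes.
The number of ordered 5-tuples from {1,…,6} summing to 29 is 5.
P(sum = 29) = 5/7776 ≈ 0.0006.

0.0006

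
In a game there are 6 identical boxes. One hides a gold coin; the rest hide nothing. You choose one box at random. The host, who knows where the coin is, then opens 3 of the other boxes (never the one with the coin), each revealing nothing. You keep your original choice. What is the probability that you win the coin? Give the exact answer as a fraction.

1/6

The host can always open 3 empty boxes regardless of your choice, so the reveals give no information about your original box.
P(win by staying) = 1/6.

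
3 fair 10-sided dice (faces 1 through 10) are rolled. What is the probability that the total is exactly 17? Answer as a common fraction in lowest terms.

There are 10^3 = 1000 equally likely outcomes.
The number of ordered 3-tuples from {1,…,10} summing to 17 is 75.
P(sum = 17) = 75/1000 = 3/40.

3/40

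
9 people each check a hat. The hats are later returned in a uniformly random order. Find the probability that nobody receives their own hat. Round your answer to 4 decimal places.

This is the derangement probability: permutations of 9 with no fixed point.
D(9) = 9! · (1 − 1/1! + 1/2! − ··· + (−1)^9/9!) = 133496.
P = 133496/362880 = 16687/45360 ≈ 0.3679.

0.3679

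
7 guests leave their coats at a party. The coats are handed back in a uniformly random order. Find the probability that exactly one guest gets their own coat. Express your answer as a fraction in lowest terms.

Choose which one is fixed: C(7,1) = 7 ways.
The remaining 6 must have no fixed point: D(6) = 265.
P = 7·265/5040 = 53/144.

53/144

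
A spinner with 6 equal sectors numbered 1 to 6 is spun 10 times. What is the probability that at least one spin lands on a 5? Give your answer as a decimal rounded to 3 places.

P(no spin lands on a 5) = (5/6)^10 ≈ 0.162.
P(at least one) = 1 − 0.162 = 0.838.

0.838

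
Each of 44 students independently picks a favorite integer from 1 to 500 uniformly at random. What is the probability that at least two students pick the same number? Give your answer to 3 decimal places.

0.858

It's easier to compute the probability that all 44 are distinct.
P(all distinct) = 500/500 · 499/500 · ··· · 457/500 ≈ 0.142.
So the probability of at least one match is 1 − 0.142 = 0.858.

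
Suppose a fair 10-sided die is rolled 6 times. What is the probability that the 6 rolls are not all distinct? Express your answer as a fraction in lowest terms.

1061/1250

P(all 6 different) = 10/10 · 9/10 · ··· · 5/10 = 189/1250.
P(at least two equal) = 1 − 189/1250 = 1061/1250.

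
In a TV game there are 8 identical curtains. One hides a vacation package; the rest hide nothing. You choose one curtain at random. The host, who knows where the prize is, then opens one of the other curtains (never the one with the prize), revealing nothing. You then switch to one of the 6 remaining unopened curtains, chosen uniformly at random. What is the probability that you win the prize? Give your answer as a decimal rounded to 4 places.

0.1458

Your original curtain holds the prize with probability 1/8, so the other 7 collectively hold it with probability 7/8.
The host can always find an empty curtain to open, so this doesn't change that 7/8; it is now spread over the 6 remaining unopened curtains.
P(win by switching) = (7/8) · (1/6) = 7/48 ≈ 0.1458.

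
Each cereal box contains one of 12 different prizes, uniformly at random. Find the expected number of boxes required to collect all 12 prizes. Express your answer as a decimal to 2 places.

37.24

After i distinct types are collected, each trial gives a new one with probability (12−i)/12, so the expected wait for the next new type is 12/(12−i).
E = 12/12 + 12/11 + 12/10 + 12/9 + 12/8 + 12/7 + 12/6 + 12/5 + 12/4 + 12/3 + 12/2 + 12/1 = 86021/2310 ≈ 37.24.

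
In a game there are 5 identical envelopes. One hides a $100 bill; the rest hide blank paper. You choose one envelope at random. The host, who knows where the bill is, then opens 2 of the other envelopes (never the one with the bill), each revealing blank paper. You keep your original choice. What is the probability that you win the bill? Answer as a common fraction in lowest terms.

1/5

The host can always open 2 empty envelopes regardless of your choice, so the reveals give no information about your original envelope.
P(win by staying) = 1/5.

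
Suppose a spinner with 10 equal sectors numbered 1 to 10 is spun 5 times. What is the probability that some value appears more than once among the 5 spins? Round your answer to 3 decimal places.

0.698

P(all 5 different) = 10/10 · 9/10 · ··· · 6/10 ≈ 0.302.
P(at least two equal) = 1 − 0.302 = 0.698.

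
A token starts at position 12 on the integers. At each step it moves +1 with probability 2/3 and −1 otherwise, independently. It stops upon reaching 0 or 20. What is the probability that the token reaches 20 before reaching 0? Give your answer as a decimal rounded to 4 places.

Let r = q/p = (1/3)/(2/3) = 1/2. The recurrence P(i) = p·P(i+1) + q·P(i−1) with P(0)=0, P(20)=1 gives P(i) = (1 − r^i)/(1 − r^20).
P(12) = (1 − (1/2)^12) / (1 − (1/2)^20) = 69888/69905 ≈ 0.9998.

0.9998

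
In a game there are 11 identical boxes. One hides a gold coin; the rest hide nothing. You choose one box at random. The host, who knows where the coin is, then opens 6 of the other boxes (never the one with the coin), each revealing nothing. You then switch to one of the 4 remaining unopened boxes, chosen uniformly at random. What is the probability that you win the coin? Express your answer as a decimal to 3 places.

Your original box holds the coin with probability 1/11, so the other 10 collectively hold it with probability 10/11.
The host can always find 6 empty boxes to open, so the reveals don't change that 10/11; it is now spread over the 4 remaining unopened boxes.
P(win by switching) = (10/11) · (1/4) = 5/22 ≈ 0.227.

0.227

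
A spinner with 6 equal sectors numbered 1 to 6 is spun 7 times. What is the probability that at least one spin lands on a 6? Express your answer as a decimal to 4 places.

0.7209

P(no spin lands on a 6) = (5/6)^7 ≈ 0.2791.
P(at least one) = 1 − 0.2791 = 0.7209.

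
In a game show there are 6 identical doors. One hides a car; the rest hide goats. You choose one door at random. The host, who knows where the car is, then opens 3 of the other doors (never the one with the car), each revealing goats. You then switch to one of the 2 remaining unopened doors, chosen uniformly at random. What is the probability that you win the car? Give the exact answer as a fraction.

5/12

Your original door holds the car with probability 1/6, so the other 5 collectively hold it with probability 5/6.
The host can always find 3 empty doors to open, so the reveals don't change that 5/6; it is now spread over the 2 remaining unopened doors.
P(win by switching) = (5/6) · (1/2) = 5/12.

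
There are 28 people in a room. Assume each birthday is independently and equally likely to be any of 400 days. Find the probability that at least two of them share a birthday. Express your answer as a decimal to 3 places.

0.620

It's easier to compute the probability that all 28 are distinct.
P(all distinct) = 400/400 · 399/400 · ··· · 373/400 ≈ 0.380.
So the probability of at least one match is 1 − 0.380 = 0.620.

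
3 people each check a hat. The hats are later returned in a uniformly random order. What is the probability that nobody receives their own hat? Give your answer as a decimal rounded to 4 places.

0.3333

This is the derangement probability: permutations of 3 with no fixed point.
D(3) = 3! · (1 − 1/1! + 1/2! − ··· + (−1)^3/3!) = 2.
P = 2/6 = 1/3 ≈ 0.3333.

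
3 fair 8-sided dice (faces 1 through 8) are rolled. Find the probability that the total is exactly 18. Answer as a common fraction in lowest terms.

There are 8^3 = 512 equally likely outcomes.
The number of ordered 3-tuples from {1,…,8} summing to 18 is 28.
P(sum = 18) = 28/512 = 7/128.

7/128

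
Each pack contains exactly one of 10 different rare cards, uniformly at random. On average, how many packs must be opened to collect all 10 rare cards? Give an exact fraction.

After i distinct types are collected, each trial gives a new one with probability (10−i)/10, so the expected wait for the next new type is 10/(10−i).
E = 10/10 + 10/9 + 10/8 + 10/7 + 10/6 + 10/5 + 10/4 + 10/3 + 10/2 + 10/1 = 7381/252.

7381/252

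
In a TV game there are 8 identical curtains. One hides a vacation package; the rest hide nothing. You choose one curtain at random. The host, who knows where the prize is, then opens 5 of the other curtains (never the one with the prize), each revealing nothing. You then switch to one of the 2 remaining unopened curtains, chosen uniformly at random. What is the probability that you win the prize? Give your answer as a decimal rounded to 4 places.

0.4375

Your original curtain holds the prize with probability 1/8, so the other 7 collectively hold it with probability 7/8.
The host can always find 5 empty curtains to open, so the reveals don't change that 7/8; it is now spread over the 2 remaining unopened curtains.
P(win by switching) = (7/8) · (1/2) = 7/16 ≈ 0.4375.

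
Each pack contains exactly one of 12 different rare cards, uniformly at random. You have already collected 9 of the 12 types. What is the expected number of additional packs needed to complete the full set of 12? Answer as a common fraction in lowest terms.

Starting from 9 distinct types, each trial gives a new one with probability (12−i)/12 when i types are held, so the wait for the next new type is 12/(12−i).
E = 12/3 + 12/2 + 12/1 = 22.

22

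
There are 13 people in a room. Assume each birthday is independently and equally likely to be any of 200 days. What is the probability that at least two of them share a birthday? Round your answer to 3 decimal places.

0.329

It's easier to compute the probability that all 13 are distinct.
P(all distinct) = 200/200 · 199/200 · ··· · 188/200 ≈ 0.671.
So the probability of at least one match is 1 − 0.671 = 0.329.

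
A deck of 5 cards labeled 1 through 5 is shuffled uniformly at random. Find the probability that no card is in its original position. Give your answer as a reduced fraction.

11/30

This is the derangement probability: permutations of 5 with no fixed point.
D(5) = 5! · (1 − 1/1! + 1/2! − ··· + (−1)^5/5!) = 44.
P = 44/120 = 11/30.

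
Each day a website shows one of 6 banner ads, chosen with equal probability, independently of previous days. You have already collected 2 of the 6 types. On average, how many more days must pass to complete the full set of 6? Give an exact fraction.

Starting from 2 distinct types, each trial gives a new one with probability (6−i)/6 when i types are held, so the wait for the next new type is 6/(6−i).
E = 6/4 + 6/3 + 6/2 + 6/1 = 25/2.

25/2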